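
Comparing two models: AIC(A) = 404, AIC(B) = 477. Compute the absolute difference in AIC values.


|AIC_A - AIC_B| = |404 - 477| = 73.
Model A is preferred (lower AIC).

73


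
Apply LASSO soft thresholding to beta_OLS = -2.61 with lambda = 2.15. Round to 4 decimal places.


Check: |-2.61| = 2.61 vs lambda = 2.15.
Since |beta| > lambda, coefficient = sign(beta)*(|beta| - lambda) = -0.4600.
Soft-thresholded coefficient = -0.4600.

-0.4600


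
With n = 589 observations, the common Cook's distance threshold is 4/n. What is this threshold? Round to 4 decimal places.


Using the rule of thumb:
Threshold = 4 / 589 = 0.0068.

0.0068


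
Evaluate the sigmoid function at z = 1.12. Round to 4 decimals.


Compute exp(-1.1200) = 0.3263.
Sigmoid = 1 / (1 + 0.3263) = 1 / 1.3263 = 0.7540.

0.7540


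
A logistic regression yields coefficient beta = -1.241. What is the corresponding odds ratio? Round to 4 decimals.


Odds ratio = exp(beta) = exp(-1.241).
= 0.2891.

0.2891


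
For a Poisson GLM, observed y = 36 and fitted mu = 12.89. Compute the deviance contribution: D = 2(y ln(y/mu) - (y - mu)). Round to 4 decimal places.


y/mu = 36/12.89 = 2.792863 (approx.), and ln(36/12.89) = 1.027067.
y * ln(y/mu) = 36 * 1.027067 = 36.974412.
y - mu = 23.11.
D = 2 * (36.974412 - 23.11) = 27.728824, which rounds to 27.7288.

27.7288


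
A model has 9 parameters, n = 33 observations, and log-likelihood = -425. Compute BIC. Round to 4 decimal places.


Compute k*ln(n) = 9*ln(33) = 9*3.496508 = 31.468572.
Then -2*loglik = 850.
BIC = 31.468572 + 850 = 881.468572, which rounds to 881.4686.

881.4686


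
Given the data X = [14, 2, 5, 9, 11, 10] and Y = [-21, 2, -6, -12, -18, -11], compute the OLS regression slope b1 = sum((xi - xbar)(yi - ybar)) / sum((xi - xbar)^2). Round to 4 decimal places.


First compute the means: xbar = 8.5000, ybar = -11.0000.
Then S_xx = sum((xi - xbar)^2) = 93.5000.
S_xy = sum((xi - xbar)(yi - ybar)) = -175.0000.
b1 = S_xy / S_xx = -175.0000 / 93.5000 = -1.8717.

-1.8717


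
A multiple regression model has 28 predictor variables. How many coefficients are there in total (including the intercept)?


Each predictor gets one coefficient, plus one intercept.
Total parameters = 28 + 1 = 29.

29


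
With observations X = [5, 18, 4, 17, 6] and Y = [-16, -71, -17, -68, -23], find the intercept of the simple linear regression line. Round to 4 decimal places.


First find the slope: b1 = -4.0526.
Means: xbar = 10.0000, ybar = -39.0000.
b0 = ybar - b1 * xbar = -39.0000 - -4.0526 * 10.0000 = 1.5263.

1.5263


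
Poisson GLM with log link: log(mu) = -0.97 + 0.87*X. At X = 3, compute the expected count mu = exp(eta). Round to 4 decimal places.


Compute eta = -0.97 + 0.87 * 3 = 1.6400.
Apply inverse link: mu = e^1.6400 = 5.1552.

5.1552


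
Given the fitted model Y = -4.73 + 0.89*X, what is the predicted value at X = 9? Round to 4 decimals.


Plug X = 9 into Y = -4.73 + 0.89*X:
Y = -4.73 + 8.0100 = 3.2800.

3.2800


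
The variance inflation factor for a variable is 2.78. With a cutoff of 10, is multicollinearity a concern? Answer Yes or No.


Check: VIF = 2.78 vs threshold = 10.
Since 2.78 < 10, the answer is No.

No


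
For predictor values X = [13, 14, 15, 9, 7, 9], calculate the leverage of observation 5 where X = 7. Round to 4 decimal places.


Mean of X: xbar = 11.1667.
SXX = 52.8333.
For X = 7: h = 1/6 + (7 - 11.1667)^2/52.8333 = 0.4953.

0.4953


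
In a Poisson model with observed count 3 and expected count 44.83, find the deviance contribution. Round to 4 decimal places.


First: ln(3/44.83) = -2.704265.
Then: 3 * -2.704265 = -8.112795.
y - mu = 3 - 44.83 = -41.83.
D = 2(-8.112795 - -41.83) = 67.434410, which rounds to 67.4344.

67.4344


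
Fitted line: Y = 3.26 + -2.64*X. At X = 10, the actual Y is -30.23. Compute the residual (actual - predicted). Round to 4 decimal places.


Predicted = 3.26 + -2.64 * 10 = -23.1400.
Residual = -30.23 - -23.1400 = -7.0900.

-7.0900


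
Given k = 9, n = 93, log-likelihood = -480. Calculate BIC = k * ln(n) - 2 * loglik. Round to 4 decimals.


k * ln(n) = 9 * ln(93) = 9 * 4.532599 = 40.793391.
-2 * loglik = -2 * (-480) = 960.
BIC = 40.793391 + 960 = 1000.793391, which rounds to 1000.7934.

1000.7934


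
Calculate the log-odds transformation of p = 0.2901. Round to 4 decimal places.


Compute the odds: 0.2901/0.7099 = 0.4086.
Take the natural log: ln(0.4086) = -0.8949.

-0.8949


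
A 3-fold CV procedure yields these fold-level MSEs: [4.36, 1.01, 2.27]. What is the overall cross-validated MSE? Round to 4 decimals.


Sum of fold MSEs = 7.6400.
Average = 7.6400 / 3 = 2.5467.

2.5467


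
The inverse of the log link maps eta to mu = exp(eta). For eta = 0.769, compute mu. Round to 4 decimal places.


mu = exp(eta) = exp(0.769).
= 2.1576.

2.1576


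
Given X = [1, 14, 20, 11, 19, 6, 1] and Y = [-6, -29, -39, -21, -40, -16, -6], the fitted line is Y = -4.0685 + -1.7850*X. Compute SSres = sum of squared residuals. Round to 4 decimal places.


Compute predicted values, then residuals = yi - yhat_i.
Residuals: [-0.1465, 0.0585, 0.7685, 2.7035, -2.0165, -1.2215, -0.1465].
SSres = sum(residual^2) = 13.5042.

13.5042


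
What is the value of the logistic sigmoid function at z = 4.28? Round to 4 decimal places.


Compute exp(-4.2800) = 0.0138.
Sigmoid = 1 / (1 + 0.0138) = 1 / 1.0138 = 0.9863.

0.9863


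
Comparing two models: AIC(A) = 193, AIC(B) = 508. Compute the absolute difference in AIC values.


|AIC_A - AIC_B| = |193 - 508| = 315.
Model A is preferred (lower AIC).

315


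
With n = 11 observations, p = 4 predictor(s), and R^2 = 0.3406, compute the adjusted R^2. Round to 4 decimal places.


Plug in: Adj R^2 = 1 - (1 - 0.3406) * 10/6.
= 1 - 0.6594 * 10/6
= 1 - 6.5940 / 6
= 1 - 1.0990 = -0.0990.

-0.0990


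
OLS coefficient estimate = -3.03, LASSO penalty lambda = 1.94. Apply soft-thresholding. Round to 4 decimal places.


Absolute value: |-3.03| = 3.03.
Compare to lambda = 1.94.
Since |beta| > lambda, coefficient = sign(beta)*(|beta| - lambda) = -1.0900.

-1.0900


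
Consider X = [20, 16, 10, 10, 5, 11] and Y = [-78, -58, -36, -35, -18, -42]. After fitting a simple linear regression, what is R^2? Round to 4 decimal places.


The fitted line is Y = 2.9783 + -3.9565*X.
SSres = 15.2391, SStot = 2175.5000.
R^2 = 1 - SSres/SStot = 0.9930.

0.9930


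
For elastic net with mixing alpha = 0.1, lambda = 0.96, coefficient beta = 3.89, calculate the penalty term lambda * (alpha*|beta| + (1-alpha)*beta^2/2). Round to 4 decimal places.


alpha * |beta| = 0.1 * 3.89 = 0.3890.
(1-alpha) * beta^2/2 = 0.9 * 15.1321/2 = 6.8094.
Total = 0.96 * (0.3890 + 6.8094) = 6.9105.

6.9105


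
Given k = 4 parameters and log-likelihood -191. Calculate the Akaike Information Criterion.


Compute:
2k = 2*4 = 8.
-2*loglik = -2*(-191) = 382.
AIC = 8 + 382 = 390.

390


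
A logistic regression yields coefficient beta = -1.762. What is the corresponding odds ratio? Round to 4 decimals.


Odds ratio = exp(beta) = exp(-1.762).
= 0.1717.

0.1717


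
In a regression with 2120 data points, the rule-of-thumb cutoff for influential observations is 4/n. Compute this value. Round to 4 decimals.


Using the rule of thumb:
Threshold = 4 / 2120 = 0.0019.

0.0019


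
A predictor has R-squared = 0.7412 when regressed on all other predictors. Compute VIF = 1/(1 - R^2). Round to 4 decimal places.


Using VIF = 1/(1 - R^2_j):
1 - 0.7412 = 0.2588.
VIF = 3.8640.

3.8640


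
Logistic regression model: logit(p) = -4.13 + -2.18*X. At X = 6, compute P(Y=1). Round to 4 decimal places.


Linear predictor: z = -4.13 + -2.18 * 6 = -17.2100.
P = 1/(1 + exp(17.2100)) = 1/(1 + 29799435.2514) = 0.0000.

0.0000


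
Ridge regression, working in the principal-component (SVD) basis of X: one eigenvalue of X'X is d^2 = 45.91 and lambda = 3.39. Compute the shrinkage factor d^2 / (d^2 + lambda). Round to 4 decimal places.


Compute the denominator: 45.91 + 3.39 = 49.3000.
Shrinkage factor = 45.91 / 49.3000 = 0.9312.

0.9312


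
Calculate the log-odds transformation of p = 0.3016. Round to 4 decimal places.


1 - p = 0.6984.
p/(1-p) = 0.4318.
logit = ln(0.4318) = -0.8397.

-0.8397


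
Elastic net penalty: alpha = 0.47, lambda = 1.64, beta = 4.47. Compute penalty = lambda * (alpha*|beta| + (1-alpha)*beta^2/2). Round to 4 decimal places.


L1 component = 0.47 * |4.47| = 2.1009.
L2 component = 0.53 * 4.47^2 / 2 = 5.2949.
Penalty = 1.64 * (2.1009 + 5.2949) = 1.64 * 7.3958 = 12.1292.

12.1292


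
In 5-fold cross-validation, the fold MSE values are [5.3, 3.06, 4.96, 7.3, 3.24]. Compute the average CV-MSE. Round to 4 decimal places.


Sum of fold MSEs = 23.8600.
Average = 23.8600 / 5 = 4.7720.

4.7720


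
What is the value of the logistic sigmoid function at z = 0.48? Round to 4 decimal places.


Compute exp(-0.4800) = 0.6188.
Sigmoid = 1 / (1 + 0.6188) = 1 / 1.6188 = 0.6177.

0.6177


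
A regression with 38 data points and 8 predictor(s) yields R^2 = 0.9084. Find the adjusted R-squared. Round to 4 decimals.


Plug in: Adj R^2 = 1 - (1 - 0.9084) * 37/29.
= 1 - 0.0916 * 37/29
= 1 - 3.3892 / 29
= 1 - 0.1169 = 0.8831.

0.8831


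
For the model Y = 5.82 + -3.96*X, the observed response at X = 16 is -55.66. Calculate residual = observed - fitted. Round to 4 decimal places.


Predicted = 5.82 + -3.96 * 16 = -57.5400.
Residual = -55.66 - -57.5400 = 1.8800.

1.8800


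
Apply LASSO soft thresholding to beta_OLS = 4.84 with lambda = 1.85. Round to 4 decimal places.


|beta_OLS| = 4.84.
lambda = 1.85.
Since |beta| > lambda, coefficient = sign(beta)*(|beta| - lambda) = 2.9900.
Result = 2.9900.

2.9900


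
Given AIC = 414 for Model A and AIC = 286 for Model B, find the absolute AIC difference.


|AIC_A - AIC_B| = |414 - 286| = 128.
Model B is preferred (lower AIC).

128


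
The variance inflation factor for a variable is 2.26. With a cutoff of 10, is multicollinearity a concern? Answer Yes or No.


The threshold is 10.
VIF = 2.26 is < 10.
Multicollinearity indication: No.

No


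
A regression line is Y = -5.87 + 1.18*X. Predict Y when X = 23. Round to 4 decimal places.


Substitute X = 23 into the equation:
Y = -5.87 + 1.18 * 23 = -5.87 + 27.1400 = 21.2700.

21.2700


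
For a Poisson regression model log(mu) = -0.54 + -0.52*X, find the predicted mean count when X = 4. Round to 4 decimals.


eta = -0.54 + -0.52 * 4 = -2.6200.
mu = exp(-2.6200) = 0.0728.

0.0728


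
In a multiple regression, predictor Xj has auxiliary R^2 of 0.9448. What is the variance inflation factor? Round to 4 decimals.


Denominator: 1 - 0.9448 = 0.0552.
VIF = 1 / 0.0552 = 18.1159.

18.1159


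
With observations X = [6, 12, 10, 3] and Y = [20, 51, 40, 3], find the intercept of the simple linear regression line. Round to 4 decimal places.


Compute b1 = 5.2821 from the OLS formula.
With xbar = 7.7500 and ybar = 28.5000, the intercept is:
b0 = 28.5000 - 5.2821 * 7.7500 = -12.4359.

-12.4359


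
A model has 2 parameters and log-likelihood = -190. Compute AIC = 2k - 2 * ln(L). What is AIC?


Compute:
2k = 2*2 = 4.
-2*loglik = -2*(-190) = 380.
AIC = 4 + 380 = 384.

384


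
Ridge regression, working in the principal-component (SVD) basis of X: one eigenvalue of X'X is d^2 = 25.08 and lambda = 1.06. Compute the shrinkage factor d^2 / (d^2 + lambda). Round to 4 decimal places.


Denominator = d^2 + lambda = 25.08 + 1.06 = 26.1400.
Shrinkage = 25.08 / 26.1400 = 0.9594.

0.9594


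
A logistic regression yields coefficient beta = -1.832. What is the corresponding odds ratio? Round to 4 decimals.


Odds ratio = exp(beta) = exp(-1.832).
= 0.1601.

0.1601


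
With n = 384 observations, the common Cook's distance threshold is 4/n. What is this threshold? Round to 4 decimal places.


Cook's distance cutoff = 4/n = 4/384.
= 0.0104.

0.0104


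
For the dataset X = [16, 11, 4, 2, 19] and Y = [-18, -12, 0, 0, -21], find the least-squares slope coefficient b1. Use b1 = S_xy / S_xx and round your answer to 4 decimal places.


Calculate xbar = 10.4000, ybar = -10.2000.
S_xx = 217.2000, S_xy = -288.6000.
Using b1 = S_xy / S_xx = -288.6000 / 217.2000, we get b1 = -1.3287.

-1.3287


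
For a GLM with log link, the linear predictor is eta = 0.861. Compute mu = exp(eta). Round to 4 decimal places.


The inverse log link gives:
mu = exp(0.861) = 2.3655.

2.3655


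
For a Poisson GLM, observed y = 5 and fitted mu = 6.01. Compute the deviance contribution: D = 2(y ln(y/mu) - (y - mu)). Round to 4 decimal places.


First: ln(5/6.01) = -0.183987.
Then: 5 * -0.183987 = -0.919935.
y - mu = 5 - 6.01 = -1.01.
D = 2(-0.919935 - -1.01) = 0.180130, which rounds to 0.1801.

0.1801


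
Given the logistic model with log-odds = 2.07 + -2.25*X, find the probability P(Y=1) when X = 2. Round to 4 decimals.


z = 2.07 + -2.25 * 2 = -2.4300.
Sigmoid: P = 1 / (1 + exp(2.4300)) = 0.0809.

0.0809


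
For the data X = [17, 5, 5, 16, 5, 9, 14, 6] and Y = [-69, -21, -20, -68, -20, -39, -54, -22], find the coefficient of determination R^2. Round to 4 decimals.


After computing the OLS fit (b0=0.6228, b1=-4.1296):
SSres = 28.6502, SStot = 3300.8750.
R^2 = 1 - 28.6502/3300.8750 = 0.9913.

0.9913


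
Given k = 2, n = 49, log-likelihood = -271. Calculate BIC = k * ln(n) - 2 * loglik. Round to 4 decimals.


ln(49) = 3.891820.
k * ln(n) = 2 * 3.891820 = 7.783640.
-2L = 542.
BIC = 7.783640 + 542 = 549.783640, which rounds to 549.7836.

549.7836


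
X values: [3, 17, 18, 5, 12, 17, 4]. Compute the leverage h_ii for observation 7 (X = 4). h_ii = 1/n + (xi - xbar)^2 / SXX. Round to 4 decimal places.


Compute xbar = 10.8571 with n = 7 observations.
SXX = 270.8571.
Leverage = 1/7 + (4 - 10.8571)^2/270.8571 = 0.3165.

0.3165


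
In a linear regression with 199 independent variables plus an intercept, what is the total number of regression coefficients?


Total coefficients = number of predictors + 1 (for the intercept).
= 199 + 1 = 200.

200


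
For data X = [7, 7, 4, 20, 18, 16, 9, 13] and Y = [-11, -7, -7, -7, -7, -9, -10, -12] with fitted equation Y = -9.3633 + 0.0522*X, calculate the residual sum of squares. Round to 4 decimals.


Predicted values from Y = -9.3633 + 0.0522*X.
Residuals: [-2.0021, 1.9979, 2.1545, 1.3193, 1.4237, -0.4719, -1.1065, -3.3153].
SSres = 28.8476.

28.8476


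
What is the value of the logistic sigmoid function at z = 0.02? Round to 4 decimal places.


Compute exp(-0.0200) = 0.9802.
Sigmoid = 1 / (1 + 0.9802) = 1 / 1.9802 = 0.5050.

0.5050


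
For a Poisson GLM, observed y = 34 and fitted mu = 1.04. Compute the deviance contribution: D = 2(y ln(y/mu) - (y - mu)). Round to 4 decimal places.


y/mu = 34/1.04 = 32.692308 (approx.), and ln(34/1.04) = 3.487140.
y * ln(y/mu) = 34 * 3.487140 = 118.562760.
y - mu = 32.96.
D = 2 * (118.562760 - 32.96) = 171.205520, which rounds to 171.2055.

171.2055


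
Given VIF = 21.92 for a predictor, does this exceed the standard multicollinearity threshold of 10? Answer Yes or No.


Check: VIF = 21.92 vs threshold = 10.
Since 21.92 >= 10, the answer is Yes.

Yes


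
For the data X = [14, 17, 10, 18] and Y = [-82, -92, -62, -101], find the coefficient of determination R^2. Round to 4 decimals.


The fitted line is Y = -16.0194 + -4.6258*X.
SSres = 11.5742, SStot = 840.7500.
R^2 = 1 - SSres/SStot = 0.9862.

0.9862


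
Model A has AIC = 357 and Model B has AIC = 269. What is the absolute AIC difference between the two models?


|AIC_A - AIC_B| = |357 - 269| = 88.
Model B is preferred (lower AIC).

88


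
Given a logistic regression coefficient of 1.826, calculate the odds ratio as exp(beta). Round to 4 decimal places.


The odds ratio is computed as:
OR = e^(1.826) = 6.2090.

6.2090


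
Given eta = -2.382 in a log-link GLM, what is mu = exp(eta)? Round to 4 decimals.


The inverse log link gives:
mu = exp(-2.382) = 0.0924.

0.0924


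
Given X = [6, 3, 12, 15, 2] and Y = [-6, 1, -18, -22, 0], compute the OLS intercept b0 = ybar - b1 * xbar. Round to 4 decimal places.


Compute b1 = -1.8344 from the OLS formula.
With xbar = 7.6000 and ybar = -9.0000, the intercept is:
b0 = -9.0000 - -1.8344 * 7.6000 = 4.9412.

4.9412


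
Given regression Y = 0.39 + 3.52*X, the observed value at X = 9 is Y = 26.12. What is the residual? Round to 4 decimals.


Fitted value at X = 9 is yhat = 0.39 + 3.52*9 = 32.0700.
Residual = 26.12 - 32.0700 = -5.9500.

-5.9500


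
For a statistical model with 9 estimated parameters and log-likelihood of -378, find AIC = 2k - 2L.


AIC = 2k - 2*loglik = 2(9) - 2(-378).
= 18 + 756 = 774.

774


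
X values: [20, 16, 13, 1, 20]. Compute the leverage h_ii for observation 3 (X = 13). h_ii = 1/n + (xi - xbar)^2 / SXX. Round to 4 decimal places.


Mean of X: xbar = 14.0000.
SXX = 246.0000.
For X = 13: h = 1/5 + (13 - 14.0000)^2/246.0000 = 0.2041.

0.2041


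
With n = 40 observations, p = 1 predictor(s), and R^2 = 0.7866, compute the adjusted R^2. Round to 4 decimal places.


Plug in: Adj R^2 = 1 - (1 - 0.7866) * 39/38.
= 1 - 0.2134 * 39/38
= 1 - 8.3226 / 38
= 1 - 0.2190 = 0.7810.

0.7810


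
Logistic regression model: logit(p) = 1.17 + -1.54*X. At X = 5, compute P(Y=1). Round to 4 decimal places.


Compute z = 1.17 + (-1.54)(5) = -6.5300.
exp(-z) = 685.3982.
P = 1/(1 + 685.3982) = 0.0015.

0.0015


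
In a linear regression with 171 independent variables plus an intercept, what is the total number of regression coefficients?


Including the intercept, the model has 171 predictor coefficients + 1 intercept.
Total = 172.

172


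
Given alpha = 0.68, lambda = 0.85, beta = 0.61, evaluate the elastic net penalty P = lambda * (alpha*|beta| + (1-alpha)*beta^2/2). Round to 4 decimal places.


Compute:
L1 = 0.68 * 0.61 = 0.4148.
L2 = 0.32 * 0.61^2 / 2 = 0.0595.
Penalty = 0.85 * (0.4148 + 0.0595) = 0.4032.

0.4032


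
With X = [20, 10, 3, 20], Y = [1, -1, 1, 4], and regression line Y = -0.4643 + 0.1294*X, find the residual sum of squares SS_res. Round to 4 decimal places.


Predicted values from Y = -0.4643 + 0.1294*X.
Residuals: [-1.1237, -1.8297, 1.0761, 1.8763].
SSres = 9.2890.

9.2890


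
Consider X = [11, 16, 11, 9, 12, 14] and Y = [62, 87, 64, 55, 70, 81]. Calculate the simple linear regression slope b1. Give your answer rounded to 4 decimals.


Calculate xbar = 12.1667, ybar = 69.8333.
S_xx = 30.8333, S_xy = 149.1667.
Using b1 = S_xy / S_xx = 149.1667 / 30.8333, we get b1 = 4.8378.

4.8378


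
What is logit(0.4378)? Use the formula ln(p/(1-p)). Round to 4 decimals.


Compute the odds: 0.4378/0.5622 = 0.7787.
Take the natural log: ln(0.7787) = -0.2501.

-0.2501


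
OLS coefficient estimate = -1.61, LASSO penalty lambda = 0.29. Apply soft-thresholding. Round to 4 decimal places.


|beta_OLS| = 1.61.
lambda = 0.29.
Since |beta| > lambda, coefficient = sign(beta)*(|beta| - lambda) = -1.3200.
Result = -1.3200.

-1.3200


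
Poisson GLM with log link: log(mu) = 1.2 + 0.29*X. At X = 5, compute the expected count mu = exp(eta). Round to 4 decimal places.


eta = 1.2 + 0.29 * 5 = 2.6500.
mu = exp(2.6500) = 14.1540.

14.1540


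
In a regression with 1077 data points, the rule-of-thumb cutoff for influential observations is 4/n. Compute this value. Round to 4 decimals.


Cook's distance cutoff = 4/n = 4/1077.
= 0.0037.

0.0037


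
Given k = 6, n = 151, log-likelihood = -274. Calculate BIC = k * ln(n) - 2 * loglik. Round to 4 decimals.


ln(151) = 5.017280.
k * ln(n) = 6 * 5.017280 = 30.103680.
-2L = 548.
BIC = 30.103680 + 548 = 578.103680, which rounds to 578.1037.

578.1037


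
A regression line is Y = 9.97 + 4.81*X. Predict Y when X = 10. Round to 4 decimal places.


Substitute X = 10 into the equation:
Y = 9.97 + 4.81 * 10 = 9.97 + 48.1000 = 58.0700.

58.0700


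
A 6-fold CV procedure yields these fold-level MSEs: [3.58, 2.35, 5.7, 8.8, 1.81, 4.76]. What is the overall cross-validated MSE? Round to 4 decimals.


Sum of fold MSEs = 27.0000.
Average = 27.0000 / 6 = 4.5000.

4.5000


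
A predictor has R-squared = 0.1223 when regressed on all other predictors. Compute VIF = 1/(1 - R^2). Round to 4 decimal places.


Denominator: 1 - 0.1223 = 0.8777.
VIF = 1 / 0.8777 = 1.1393.

1.1393


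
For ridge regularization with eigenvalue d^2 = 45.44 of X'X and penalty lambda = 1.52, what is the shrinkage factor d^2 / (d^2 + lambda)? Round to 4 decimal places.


d^2 + lambda = 45.44 + 1.52 = 46.9600.
Shrinkage factor = 45.44/46.9600 = 0.9676.

0.9676


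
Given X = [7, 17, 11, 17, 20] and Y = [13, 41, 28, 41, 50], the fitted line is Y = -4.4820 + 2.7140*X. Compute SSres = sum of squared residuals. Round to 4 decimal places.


Predicted values from Y = -4.4820 + 2.7140*X.
Residuals: [-1.5160, -0.6560, 2.6280, -0.6560, 0.2020].
SSres = 10.1061.

10.1061


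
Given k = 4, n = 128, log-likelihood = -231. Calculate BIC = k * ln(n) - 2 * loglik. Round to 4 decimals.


k * ln(n) = 4 * ln(128) = 4 * 4.852030 = 19.408120.
-2 * loglik = -2 * (-231) = 462.
BIC = 19.408120 + 462 = 481.408120, which rounds to 481.4081.

481.4081


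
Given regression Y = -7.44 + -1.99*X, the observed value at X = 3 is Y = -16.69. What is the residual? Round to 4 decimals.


Fitted value at X = 3 is yhat = -7.44 + -1.99*3 = -13.4100.
Residual = -16.69 - -13.4100 = -3.2800.

-3.2800


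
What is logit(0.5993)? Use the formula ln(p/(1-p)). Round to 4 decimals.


1 - p = 0.4007.
p/(1-p) = 1.4956.
logit = ln(1.4956) = 0.4025.

0.4025


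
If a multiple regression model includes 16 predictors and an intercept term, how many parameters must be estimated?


Each predictor gets one coefficient, plus one intercept.
Total parameters = 16 + 1 = 17.

17


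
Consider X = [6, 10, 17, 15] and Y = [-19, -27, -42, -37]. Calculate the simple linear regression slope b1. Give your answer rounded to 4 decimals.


The sample means are xbar = 12.0000 and ybar = -31.2500.
Compute S_xx = 74.0000 and S_xy = -153.0000.
Slope b1 = S_xy / S_xx = -153.0000 / 74.0000 = -2.0676.

-2.0676


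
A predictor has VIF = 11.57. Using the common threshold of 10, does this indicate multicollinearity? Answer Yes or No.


The threshold is 10.
VIF = 11.57 is >= 10.
Multicollinearity indication: Yes.

Yes


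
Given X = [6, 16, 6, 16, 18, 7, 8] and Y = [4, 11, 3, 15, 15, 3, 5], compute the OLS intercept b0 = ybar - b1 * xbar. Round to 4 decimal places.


The slope is b1 = 0.9943.
Sample means are xbar = 11.0000 and ybar = 8.0000.
Intercept: b0 = 8.0000 - (0.9943)(11.0000) = -2.9368.

-2.9368


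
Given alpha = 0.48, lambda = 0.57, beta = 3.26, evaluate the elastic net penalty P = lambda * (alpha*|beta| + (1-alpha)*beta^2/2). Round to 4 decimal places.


Compute:
L1 = 0.48 * 3.26 = 1.5648.
L2 = 0.52 * 3.26^2 / 2 = 2.7632.
Penalty = 0.57 * (1.5648 + 2.7632) = 2.4669.

2.4669


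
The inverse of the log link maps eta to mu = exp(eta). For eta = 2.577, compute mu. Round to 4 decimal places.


Apply the inverse link:
mu = e^2.577 = 13.1576.

13.1576


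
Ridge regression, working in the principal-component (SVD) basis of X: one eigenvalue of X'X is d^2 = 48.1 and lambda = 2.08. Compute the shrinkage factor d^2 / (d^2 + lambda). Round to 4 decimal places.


Denominator = d^2 + lambda = 48.1 + 2.08 = 50.1800.
Shrinkage = 48.1 / 50.1800 = 0.9585.

0.9585


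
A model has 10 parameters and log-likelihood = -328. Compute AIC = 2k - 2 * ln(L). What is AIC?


AIC = 2*10 - 2*(-328).
= 20 + 656 = 676.

676


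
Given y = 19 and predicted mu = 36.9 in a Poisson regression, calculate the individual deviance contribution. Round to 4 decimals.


y/mu = 19/36.9 = 0.514905 (approx.), and ln(19/36.9) = -0.663773.
y * ln(y/mu) = 19 * -0.663773 = -12.611687.
y - mu = -17.9.
D = 2 * (-12.611687 - -17.9) = 10.576626, which rounds to 10.5766.

10.5766


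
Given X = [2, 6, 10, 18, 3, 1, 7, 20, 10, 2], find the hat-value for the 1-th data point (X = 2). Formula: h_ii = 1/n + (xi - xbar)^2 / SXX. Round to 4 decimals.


n = 10, xbar = 7.9000.
SXX = sum((xi - xbar)^2) = 402.9000.
h = 1/10 + (2 - 7.9000)^2 / 402.9000 = 0.1864.

0.1864


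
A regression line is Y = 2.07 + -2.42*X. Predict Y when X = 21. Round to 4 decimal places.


Plug X = 21 into Y = 2.07 + -2.42*X:
Y = 2.07 + -50.8200 = -48.7500.

-48.7500


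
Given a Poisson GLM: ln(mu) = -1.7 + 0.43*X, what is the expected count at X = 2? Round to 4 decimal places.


Compute eta = -1.7 + 0.43 * 2 = -0.8400.
Apply inverse link: mu = e^-0.8400 = 0.4317.

0.4317


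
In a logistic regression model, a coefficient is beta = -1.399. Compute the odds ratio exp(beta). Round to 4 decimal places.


The odds ratio is computed as:
OR = e^(-1.399) = 0.2468.

0.2468


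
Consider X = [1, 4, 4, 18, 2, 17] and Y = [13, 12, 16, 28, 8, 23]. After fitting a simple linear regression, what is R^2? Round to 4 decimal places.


After computing the OLS fit (b0=9.7220, b1=0.9058):
SSres = 35.3632, SStot = 279.3333.
R^2 = 1 - 35.3632/279.3333 = 0.8734.

0.8734


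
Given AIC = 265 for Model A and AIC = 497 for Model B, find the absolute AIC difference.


Absolute difference = |265 - 497| = 232.
The model with lower AIC (A) is preferred.

232


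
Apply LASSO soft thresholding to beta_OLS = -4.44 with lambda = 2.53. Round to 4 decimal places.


Check: |-4.44| = 4.44 vs lambda = 2.53.
Since |beta| > lambda, coefficient = sign(beta)*(|beta| - lambda) = -1.9100.
Soft-thresholded coefficient = -1.9100.

-1.9100


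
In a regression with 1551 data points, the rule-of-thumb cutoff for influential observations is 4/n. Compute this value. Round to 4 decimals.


The threshold is 4/n.
4/1551 = 0.0026.

0.0026


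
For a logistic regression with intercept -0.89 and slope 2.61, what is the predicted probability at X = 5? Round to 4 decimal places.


Linear predictor: z = -0.89 + 2.61 * 5 = 12.1600.
P = 1/(1 + exp(-12.1600)) = 1/(1 + 0.0000) = 1.0000.

1.0000


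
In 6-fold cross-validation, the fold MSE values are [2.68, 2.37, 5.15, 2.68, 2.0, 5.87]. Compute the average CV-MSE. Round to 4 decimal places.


Total MSE across folds = 20.7500.
CV-MSE = 20.7500/6 = 3.4583.

3.4583


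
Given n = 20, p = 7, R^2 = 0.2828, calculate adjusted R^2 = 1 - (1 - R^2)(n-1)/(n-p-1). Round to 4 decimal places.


Plug in: Adj R^2 = 1 - (1 - 0.2828) * 19/12.
= 1 - 0.7172 * 19/12
= 1 - 13.6268 / 12
= 1 - 1.1356 = -0.1356.

-0.1356


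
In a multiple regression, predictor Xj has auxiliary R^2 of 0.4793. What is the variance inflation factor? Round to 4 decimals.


Using VIF = 1/(1 - R^2_j):
1 - 0.4793 = 0.5207.
VIF = 1.9205.

1.9205


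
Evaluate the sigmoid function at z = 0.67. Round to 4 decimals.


First, exp(-0.6700) = 0.5117.
Then sigma(z) = 1/(1 + 0.5117) = 0.6615.

0.6615


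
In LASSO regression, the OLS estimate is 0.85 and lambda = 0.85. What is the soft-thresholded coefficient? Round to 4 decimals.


|beta_OLS| = 0.85.
lambda = 0.85.
Since |beta| <= lambda, the coefficient is set to 0.
Result = 0.0000.

0.0000


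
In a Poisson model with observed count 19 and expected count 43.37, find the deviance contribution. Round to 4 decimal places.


Compute y*ln(y/mu) = 19*ln(19/43.37) = 19*-0.825329 = -15.681251.
y - mu = -24.37.
D = 2*(-15.681251 - (-24.37)) = 17.377498, which rounds to 17.3775.

17.3775


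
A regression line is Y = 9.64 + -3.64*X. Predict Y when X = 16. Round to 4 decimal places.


Substitute X = 16 into the equation:
Y = 9.64 + -3.64 * 16 = 9.64 + -58.2400 = -48.6000.

-48.6000


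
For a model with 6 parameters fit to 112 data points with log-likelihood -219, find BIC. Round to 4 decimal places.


k * ln(n) = 6 * ln(112) = 6 * 4.718499 = 28.310994.
-2 * loglik = -2 * (-219) = 438.
BIC = 28.310994 + 438 = 466.310994, which rounds to 466.3110.

466.3110


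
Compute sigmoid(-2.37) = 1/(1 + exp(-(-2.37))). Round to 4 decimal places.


Compute exp(2.3700) = 10.6974.
Sigmoid = 1 / (1 + 10.6974) = 1 / 11.6974 = 0.0855.

0.0855


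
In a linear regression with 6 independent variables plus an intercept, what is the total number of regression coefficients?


Including the intercept, the model has 6 predictor coefficients + 1 intercept.
Total = 7.

7


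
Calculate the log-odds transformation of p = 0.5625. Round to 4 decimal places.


The odds are p/(1-p) = 0.5625 / 0.4375 = 1.2857.
logit(p) = ln(1.2857) = 0.2513.

0.2513


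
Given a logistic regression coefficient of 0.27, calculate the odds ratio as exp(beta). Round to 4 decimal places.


The odds ratio is computed as:
OR = e^(0.27) = 1.3100.

1.3100


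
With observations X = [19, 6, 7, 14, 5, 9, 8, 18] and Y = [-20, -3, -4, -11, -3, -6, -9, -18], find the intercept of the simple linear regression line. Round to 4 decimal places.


First find the slope: b1 = -1.1797.
Means: xbar = 10.7500, ybar = -9.2500.
b0 = ybar - b1 * xbar = -9.2500 - -1.1797 * 10.7500 = 3.4314.

3.4314


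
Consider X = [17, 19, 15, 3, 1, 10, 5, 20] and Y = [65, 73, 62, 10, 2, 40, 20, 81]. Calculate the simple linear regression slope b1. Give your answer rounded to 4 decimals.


The sample means are xbar = 11.2500 and ybar = 44.1250.
Compute S_xx = 397.5000 and S_xy = 1602.7500.
Slope b1 = S_xy / S_xx = 1602.7500 / 397.5000 = 4.0321.

4.0321


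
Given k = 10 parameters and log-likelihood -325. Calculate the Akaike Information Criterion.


AIC = 2*10 - 2*(-325).
= 20 + 650 = 670.

670


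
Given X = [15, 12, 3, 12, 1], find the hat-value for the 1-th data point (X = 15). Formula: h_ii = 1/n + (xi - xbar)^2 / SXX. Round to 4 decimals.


Compute xbar = 8.6000 with n = 5 observations.
SXX = 153.2000.
Leverage = 1/5 + (15 - 8.6000)^2/153.2000 = 0.4674.

0.4674


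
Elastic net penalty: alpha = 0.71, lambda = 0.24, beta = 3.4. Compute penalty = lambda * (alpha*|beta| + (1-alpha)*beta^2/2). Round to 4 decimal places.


Compute:
L1 = 0.71 * 3.4 = 2.4140.
L2 = 0.29 * 3.4^2 / 2 = 1.6762.
Penalty = 0.24 * (2.4140 + 1.6762) = 0.9816.

0.9816


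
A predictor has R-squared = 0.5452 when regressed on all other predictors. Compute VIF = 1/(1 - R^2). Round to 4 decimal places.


Denominator: 1 - 0.5452 = 0.4548.
VIF = 1 / 0.4548 = 2.1988.

2.1988


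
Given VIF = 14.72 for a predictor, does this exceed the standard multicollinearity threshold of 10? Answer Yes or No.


The threshold is 10.
VIF = 14.72 is >= 10.
Multicollinearity indication: Yes.

Yes


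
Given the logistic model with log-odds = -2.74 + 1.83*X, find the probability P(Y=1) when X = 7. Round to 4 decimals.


z = -2.74 + 1.83 * 7 = 10.0700.
Sigmoid: P = 1 / (1 + exp(-10.0700)) = 1.0000.

1.0000


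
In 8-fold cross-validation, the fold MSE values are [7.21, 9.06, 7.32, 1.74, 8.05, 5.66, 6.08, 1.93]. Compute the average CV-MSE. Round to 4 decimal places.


Total MSE across folds = 47.0500.
CV-MSE = 47.0500/8 = 5.8813.

5.8813


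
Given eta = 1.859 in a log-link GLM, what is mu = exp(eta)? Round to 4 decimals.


The inverse log link gives:
mu = exp(1.859) = 6.4173.

6.4173


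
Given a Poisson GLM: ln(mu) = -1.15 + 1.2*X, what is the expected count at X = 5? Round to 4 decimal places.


eta = -1.15 + 1.2 * 5 = 4.8500.
mu = exp(4.8500) = 127.7404.

127.7404


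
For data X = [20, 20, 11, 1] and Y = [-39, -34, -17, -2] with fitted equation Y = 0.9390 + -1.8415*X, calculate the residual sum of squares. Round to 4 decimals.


For each point, residual = actual - predicted.
Residuals: [-3.1090, 1.8910, 2.3175, -1.0975].
Sum of squared residuals = 19.8171.

19.8171


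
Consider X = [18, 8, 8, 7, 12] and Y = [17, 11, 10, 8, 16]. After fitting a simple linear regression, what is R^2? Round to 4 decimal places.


The fitted line is Y = 4.1442 + 0.7788*X.
SSres = 10.7308, SStot = 61.2000.
R^2 = 1 - SSres/SStot = 0.8247.

0.8247


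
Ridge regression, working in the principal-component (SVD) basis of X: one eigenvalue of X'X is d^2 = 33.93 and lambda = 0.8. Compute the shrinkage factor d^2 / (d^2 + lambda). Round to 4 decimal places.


Compute the denominator: 33.93 + 0.8 = 34.7300.
Shrinkage factor = 33.93 / 34.7300 = 0.9770.

0.9770


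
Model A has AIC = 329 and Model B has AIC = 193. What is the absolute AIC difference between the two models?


Compute |329 - 193| = 136.
Model B has the smaller AIC.

136


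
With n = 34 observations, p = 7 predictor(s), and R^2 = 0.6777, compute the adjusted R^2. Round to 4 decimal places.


Using the formula:
(1 - 0.6777) = 0.3223.
Multiply by 33/26: 0.3223 * 33 = 10.6359, then 10.6359 / 26 = 0.4091.
Adj R^2 = 1 - 0.4091 = 0.5909.

0.5909


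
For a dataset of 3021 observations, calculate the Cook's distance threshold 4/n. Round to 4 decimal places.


Using the rule of thumb:
Threshold = 4 / 3021 = 0.0013.

0.0013


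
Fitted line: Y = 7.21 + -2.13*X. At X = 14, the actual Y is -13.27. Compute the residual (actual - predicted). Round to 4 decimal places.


Compute yhat = 7.21 + (-2.13)(14) = -22.6100.
Residual = actual - predicted = -13.27 - -22.6100 = 9.3400.

9.3400


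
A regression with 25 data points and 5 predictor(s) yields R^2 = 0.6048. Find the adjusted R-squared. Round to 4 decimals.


Adjusted R^2 = 1 - (1 - R^2) * (n-1)/(n-p-1).
(1 - R^2) = 0.3952.
(n-1)/(n-p-1) = 24/19.
(1 - R^2) * (n-1) = 0.3952 * 24 = 9.4848.
Divide by (n-p-1): 9.4848 / 19 = 0.4992.
Adj R^2 = 1 - 0.4992 = 0.5008.

0.5008


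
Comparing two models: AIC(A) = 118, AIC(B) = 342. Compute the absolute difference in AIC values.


|AIC_A - AIC_B| = |118 - 342| = 224.
Model A is preferred (lower AIC).

224


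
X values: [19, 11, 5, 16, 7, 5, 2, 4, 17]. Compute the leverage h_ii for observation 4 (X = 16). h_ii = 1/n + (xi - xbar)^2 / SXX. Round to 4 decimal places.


n = 9, xbar = 9.5556.
SXX = sum((xi - xbar)^2) = 324.2222.
h = 1/9 + (16 - 9.5556)^2 / 324.2222 = 0.2392.

0.2392


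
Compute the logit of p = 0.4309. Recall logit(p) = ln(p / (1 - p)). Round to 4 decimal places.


Compute the odds: 0.4309/0.5691 = 0.7572.
Take the natural log: ln(0.7572) = -0.2782.

-0.2782


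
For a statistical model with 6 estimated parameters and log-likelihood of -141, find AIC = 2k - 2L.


AIC = 2k - 2*loglik = 2(6) - 2(-141).
= 12 + 282 = 294.

294


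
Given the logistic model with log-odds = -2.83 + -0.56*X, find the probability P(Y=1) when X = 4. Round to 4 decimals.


z = -2.83 + -0.56 * 4 = -5.0700.
Sigmoid: P = 1 / (1 + exp(5.0700)) = 0.0062.

0.0062


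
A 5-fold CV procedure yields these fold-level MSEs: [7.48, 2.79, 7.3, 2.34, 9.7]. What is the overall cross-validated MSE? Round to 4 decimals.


Add all fold MSEs: 29.6100.
Divide by k = 5: 29.6100/5 = 5.9220.

5.9220


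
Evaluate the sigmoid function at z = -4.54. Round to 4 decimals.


First, exp(4.5400) = 93.6908.
Then sigma(z) = 1/(1 + 93.6908) = 0.0106.

0.0106


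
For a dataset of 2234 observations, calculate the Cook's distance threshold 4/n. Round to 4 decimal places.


Cook's distance cutoff = 4/n = 4/2234.
= 0.0018.

0.0018


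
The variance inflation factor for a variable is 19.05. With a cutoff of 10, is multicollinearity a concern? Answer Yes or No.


The threshold is 10.
VIF = 19.05 is >= 10.
Multicollinearity indication: Yes.

Yes


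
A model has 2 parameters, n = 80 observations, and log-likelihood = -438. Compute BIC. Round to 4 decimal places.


k * ln(n) = 2 * ln(80) = 2 * 4.382027 = 8.764054.
-2 * loglik = -2 * (-438) = 876.
BIC = 8.764054 + 876 = 884.764054, which rounds to 884.7641.

884.7641


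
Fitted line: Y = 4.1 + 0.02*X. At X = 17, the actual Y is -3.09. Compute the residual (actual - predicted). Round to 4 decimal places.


Compute yhat = 4.1 + (0.02)(17) = 4.4400.
Residual = actual - predicted = -3.09 - 4.4400 = -7.5300.

-7.5300


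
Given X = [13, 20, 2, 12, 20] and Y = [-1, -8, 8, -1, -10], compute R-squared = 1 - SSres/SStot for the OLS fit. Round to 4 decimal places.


After computing the OLS fit (b0=10.3276, b1=-0.9498):
SSres = 3.4480, SStot = 201.2000.
R^2 = 1 - 3.4480/201.2000 = 0.9829.

0.9829


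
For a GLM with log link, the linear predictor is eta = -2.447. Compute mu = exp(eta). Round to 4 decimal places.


The inverse log link gives:
mu = exp(-2.447) = 0.0866.

0.0866


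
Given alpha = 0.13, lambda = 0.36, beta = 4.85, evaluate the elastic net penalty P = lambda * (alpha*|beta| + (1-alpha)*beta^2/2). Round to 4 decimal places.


alpha * |beta| = 0.13 * 4.85 = 0.6305.
(1-alpha) * beta^2/2 = 0.87 * 23.5225/2 = 10.2323.
Total = 0.36 * (0.6305 + 10.2323) = 3.9106.

3.9106


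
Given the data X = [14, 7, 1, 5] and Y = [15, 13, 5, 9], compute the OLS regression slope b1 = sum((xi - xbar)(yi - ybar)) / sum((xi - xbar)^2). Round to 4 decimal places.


The sample means are xbar = 6.7500 and ybar = 10.5000.
Compute S_xx = 88.7500 and S_xy = 67.5000.
Slope b1 = S_xy / S_xx = 67.5000 / 88.7500 = 0.7606.

0.7606


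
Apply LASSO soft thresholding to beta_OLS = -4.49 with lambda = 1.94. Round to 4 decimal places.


Check: |-4.49| = 4.49 vs lambda = 1.94.
Since |beta| > lambda, coefficient = sign(beta)*(|beta| - lambda) = -2.5500.
Soft-thresholded coefficient = -2.5500.

-2.5500


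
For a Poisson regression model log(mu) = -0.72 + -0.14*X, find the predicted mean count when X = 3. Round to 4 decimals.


eta = -0.72 + -0.14 * 3 = -1.1400.
mu = exp(-1.1400) = 0.3198.

0.3198


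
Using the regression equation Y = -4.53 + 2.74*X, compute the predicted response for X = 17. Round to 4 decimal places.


Predicted value:
Y = -4.53 + (2.74)(17) = -4.53 + 46.5800 = 42.0500.

42.0500


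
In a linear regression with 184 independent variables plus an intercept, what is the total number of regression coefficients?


Total coefficients = number of predictors + 1 (for the intercept).
= 184 + 1 = 185.

185


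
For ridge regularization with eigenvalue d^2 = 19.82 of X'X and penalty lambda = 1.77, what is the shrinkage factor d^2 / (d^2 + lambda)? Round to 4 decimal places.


Denominator = d^2 + lambda = 19.82 + 1.77 = 21.5900.
Shrinkage = 19.82 / 21.5900 = 0.9180.

0.9180


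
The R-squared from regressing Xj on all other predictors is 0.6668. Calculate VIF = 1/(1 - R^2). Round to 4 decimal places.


Denominator: 1 - 0.6668 = 0.3332.
VIF = 1 / 0.3332 = 3.0012.

3.0012


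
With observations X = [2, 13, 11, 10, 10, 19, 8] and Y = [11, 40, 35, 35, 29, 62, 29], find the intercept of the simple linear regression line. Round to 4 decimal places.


First find the slope: b1 = 2.9402.
Means: xbar = 10.4286, ybar = 34.4286.
b0 = ybar - b1 * xbar = 34.4286 - 2.9402 * 10.4286 = 3.7663.

3.7663


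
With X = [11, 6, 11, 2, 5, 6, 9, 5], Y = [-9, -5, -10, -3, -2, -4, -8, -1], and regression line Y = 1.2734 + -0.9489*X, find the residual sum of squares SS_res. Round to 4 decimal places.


For each point, residual = actual - predicted.
Residuals: [0.1645, -0.5800, -0.8355, -2.3756, 1.4711, 0.4200, -0.7333, 2.4711].
Sum of squared residuals = 15.6896.

15.6896


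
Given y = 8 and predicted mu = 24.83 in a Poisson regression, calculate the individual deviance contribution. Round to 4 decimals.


Compute y*ln(y/mu) = 8*ln(8/24.83) = 8*-1.132611 = -9.060888.
y - mu = -16.83.
D = 2*(-9.060888 - (-16.83)) = 15.538224, which rounds to 15.5382.

15.5382


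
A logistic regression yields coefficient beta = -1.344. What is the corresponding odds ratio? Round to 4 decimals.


exp(-1.344) = 0.2608.
So the odds ratio is 0.2608.

0.2608


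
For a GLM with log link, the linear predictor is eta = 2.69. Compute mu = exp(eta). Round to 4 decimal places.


The inverse log link gives:
mu = exp(2.69) = 14.7317.

14.7317
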